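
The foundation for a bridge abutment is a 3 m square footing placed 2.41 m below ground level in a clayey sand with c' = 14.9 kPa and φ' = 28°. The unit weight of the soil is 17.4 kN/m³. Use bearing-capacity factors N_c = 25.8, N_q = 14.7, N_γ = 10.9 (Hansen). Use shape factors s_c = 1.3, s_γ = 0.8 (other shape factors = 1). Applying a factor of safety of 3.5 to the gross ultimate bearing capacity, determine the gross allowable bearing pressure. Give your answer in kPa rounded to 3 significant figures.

Effective surcharge at the founding depth q = γ·D_f = 17.4 × 2.41 = 41.934 kPa.
q_ult = c·N_c·s_c + q·N_q + 0.5·γ·B·N_γ·s_γ
     = 14.9 × 25.8 × 1.3 + 41.934 × 14.7 + 0.5 × 17.4 × 3 × 10.9 × 0.8
     = 499.75 + 616.43 + 227.59 = 1343.8 kPa.
q_all = q_ult / FS = 1343.8 / 3.5 = 383.93 kPa.

q_all ≈ 384 kPa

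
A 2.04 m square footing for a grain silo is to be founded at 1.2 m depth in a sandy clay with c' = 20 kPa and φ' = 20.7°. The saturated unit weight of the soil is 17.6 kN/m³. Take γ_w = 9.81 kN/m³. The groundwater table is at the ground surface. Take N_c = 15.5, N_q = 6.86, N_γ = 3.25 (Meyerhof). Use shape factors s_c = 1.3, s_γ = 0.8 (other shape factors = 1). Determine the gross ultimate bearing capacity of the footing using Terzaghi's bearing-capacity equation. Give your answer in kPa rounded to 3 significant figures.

q_ult ≈ 488 kPa

With the water table at the surface the whole profile is submerged: γ' = 17.6 − 9.81 = 7.79 kN/m³, so q = γ'·D_f = 9.348 kPa; the same γ' applies in the ½γBN_γ term.
q_ult = c·N_c·s_c + q·N_q + 0.5·γ·B·N_γ·s_γ
     = 20 × 15.5 × 1.3 + 9.348 × 6.86 + 0.5 × 7.79 × 2.04 × 3.25 × 0.8
     = 403 + 64.127 + 20.659 = 487.79 kPa.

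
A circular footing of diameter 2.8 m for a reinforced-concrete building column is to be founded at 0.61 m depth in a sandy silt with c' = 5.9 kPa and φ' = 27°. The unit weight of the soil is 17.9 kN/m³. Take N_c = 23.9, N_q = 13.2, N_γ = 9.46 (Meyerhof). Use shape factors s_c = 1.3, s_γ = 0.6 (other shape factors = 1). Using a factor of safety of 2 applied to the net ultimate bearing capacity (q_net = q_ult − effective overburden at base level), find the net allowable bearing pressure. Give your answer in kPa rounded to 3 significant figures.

q_all(net) ≈ 229 kPa

q = γ·D_f = 17.9 × 0.61 = 10.919 kPa.
c·N_c·s_c = 5.9 × 23.9 × 1.3 = 183.31 kPa
q·N_q = 10.919 × 13.2 = 144.13 kPa
0.5·γ·B·N_γ·s_γ = 0.5 × 17.9 × 2.8 × 9.46 × 0.6 = 142.24 kPa
q_ult = 183.31 + 144.13 + 142.24 = 469.68 kPa.
Net ultimate: q_net = 469.68 − 10.919 = 458.77 kPa.
q_all(net) = 458.77 / 2 = 229.38 kPa.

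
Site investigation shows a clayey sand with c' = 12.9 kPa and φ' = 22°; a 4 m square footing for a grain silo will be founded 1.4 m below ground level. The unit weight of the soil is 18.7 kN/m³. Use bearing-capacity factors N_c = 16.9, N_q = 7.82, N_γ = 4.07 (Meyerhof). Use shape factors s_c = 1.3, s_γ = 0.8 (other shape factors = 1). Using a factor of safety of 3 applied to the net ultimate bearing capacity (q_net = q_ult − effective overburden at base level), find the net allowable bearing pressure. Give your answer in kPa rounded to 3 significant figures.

Overburden at base level: q = 18.7 × 1.4 = 26.18 kPa.
Cohesion term c·N_c·s_c = 12.9 × 16.9 × 1.3 = 283.41 kPa; surcharge term q·N_q = 26.18 × 7.82 = 204.73 kPa; self-weight term 0.5·γ·B·N_γ·s_γ = 0.5 × 18.7 × 4 × 4.07 × 0.8 = 121.77 kPa.
q_ult = 283.41 + 204.73 + 121.77 = 609.91 kPa.
Net ultimate: q_net = 609.91 − 26.18 = 583.74 kPa.
q_all(net) = 583.74 / 3 = 194.58 kPa.

q_all(net) ≈ 195 kPa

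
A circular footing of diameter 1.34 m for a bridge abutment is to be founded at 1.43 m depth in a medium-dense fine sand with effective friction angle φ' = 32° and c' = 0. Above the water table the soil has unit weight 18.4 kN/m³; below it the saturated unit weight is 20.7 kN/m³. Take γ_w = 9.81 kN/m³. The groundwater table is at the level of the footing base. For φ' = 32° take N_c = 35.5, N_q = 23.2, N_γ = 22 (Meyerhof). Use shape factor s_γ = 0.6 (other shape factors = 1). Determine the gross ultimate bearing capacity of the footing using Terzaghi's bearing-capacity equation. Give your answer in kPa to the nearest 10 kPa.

q_ult ≈ 710 kPa

Effective surcharge at the founding depth q = γ·D_f = 18.4 × 1.43 = 26.312 kPa.
The water table coincides with the base, so in the self-weight term γ → γ' = 10.89 kN/m³.
q_ult = q·N_q + 0.5·γ·B·N_γ·s_γ
     = 26.312 × 23.2 + 0.5 × 10.89 × 1.34 × 22 × 0.6
     = 610.44 + 96.311 = 706.75 kPa.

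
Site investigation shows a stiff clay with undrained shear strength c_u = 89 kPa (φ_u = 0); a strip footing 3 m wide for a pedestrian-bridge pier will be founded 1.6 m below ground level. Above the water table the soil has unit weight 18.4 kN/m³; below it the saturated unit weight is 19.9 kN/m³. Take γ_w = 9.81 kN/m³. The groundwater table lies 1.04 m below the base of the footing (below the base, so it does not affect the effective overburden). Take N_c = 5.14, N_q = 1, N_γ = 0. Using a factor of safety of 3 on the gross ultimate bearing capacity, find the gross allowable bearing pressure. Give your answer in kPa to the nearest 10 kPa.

q = γ·D_f = 18.4 × 1.6 = 29.44 kPa.
c·N_c = 89 × 5.14 = 457.46 kPa
q·N_q = 29.44 × 1 = 29.44 kPa
q_ult = 457.46 + 29.44 = 486.9 kPa.
q_all = 486.9 / 3 = 162.3 kPa.

q_all ≈ 160 kPa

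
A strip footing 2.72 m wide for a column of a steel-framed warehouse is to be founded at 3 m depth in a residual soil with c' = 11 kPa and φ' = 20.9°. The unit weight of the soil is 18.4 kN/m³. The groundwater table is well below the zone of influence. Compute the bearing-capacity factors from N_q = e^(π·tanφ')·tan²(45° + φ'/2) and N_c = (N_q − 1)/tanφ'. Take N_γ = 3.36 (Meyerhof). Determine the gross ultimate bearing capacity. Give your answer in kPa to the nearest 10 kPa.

q_ult ≈ 640 kPa

tan20.9° = 0.3819, so N_q = e^(π×0.3819)·tan²(55.45°) = 3.319 × 2.109 = 7.
N_c = (7 − 1)/tan20.9° = 15.71.
Effective surcharge at the founding depth q = γ·D_f = 18.4 × 3 = 55.2 kPa.
q_ult = c·N_c + q·N_q + 0.5·γ·B·N_γ
     = 11 × 15.713 + 55.2 × 7.0002 + 0.5 × 18.4 × 2.72 × 3.36
     = 172.84 + 386.41 + 84.081 = 643.34 kPa.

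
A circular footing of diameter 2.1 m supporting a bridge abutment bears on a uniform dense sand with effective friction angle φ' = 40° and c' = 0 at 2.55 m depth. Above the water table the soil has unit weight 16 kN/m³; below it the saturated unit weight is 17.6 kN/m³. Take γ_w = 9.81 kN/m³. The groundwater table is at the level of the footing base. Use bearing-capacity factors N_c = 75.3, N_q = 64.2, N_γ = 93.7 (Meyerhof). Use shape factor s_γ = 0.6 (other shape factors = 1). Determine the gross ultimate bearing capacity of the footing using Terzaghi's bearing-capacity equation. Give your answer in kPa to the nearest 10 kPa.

q_ult ≈ 3080 kPa

Effective surcharge at the founding depth q = γ·D_f = 16 × 2.55 = 40.8 kPa.
The water table coincides with the base, so in the self-weight term γ → γ' = 7.79 kN/m³.
q_ult = q·N_q + 0.5·γ·B·N_γ·s_γ
     = 40.8 × 64.2 + 0.5 × 7.79 × 2.1 × 93.7 × 0.6
     = 2619.4 + 459.85 = 3079.2 kPa.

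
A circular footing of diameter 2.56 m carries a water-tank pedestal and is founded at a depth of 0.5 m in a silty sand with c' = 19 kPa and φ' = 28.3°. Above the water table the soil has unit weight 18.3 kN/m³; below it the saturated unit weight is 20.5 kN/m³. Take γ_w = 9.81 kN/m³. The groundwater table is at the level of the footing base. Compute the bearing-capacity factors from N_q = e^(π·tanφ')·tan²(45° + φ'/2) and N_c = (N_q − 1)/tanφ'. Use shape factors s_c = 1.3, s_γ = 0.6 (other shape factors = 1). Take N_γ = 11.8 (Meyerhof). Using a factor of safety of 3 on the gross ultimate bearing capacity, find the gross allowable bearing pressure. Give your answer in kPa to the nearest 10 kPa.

q_all ≈ 300 kPa

N_q = e^(π·tan28.3°)·tan²(59.15°) = 15.21; N_c = (N_q − 1)/tanφ' = 26.4.
Effective surcharge at the founding depth q = γ·D_f = 18.3 × 0.5 = 9.15 kPa.
The water table coincides with the base, so in the self-weight term γ → γ' = 10.69 kN/m³.
q_ult = c·N_c·s_c + q·N_q + 0.5·γ·B·N_γ·s_γ
     = 19 × 26.399 × 1.3 + 9.15 × 15.214 + 0.5 × 10.69 × 2.56 × 11.8 × 0.6
     = 652.05 + 139.21 + 96.877 = 888.14 kPa.
q_all = 888.14 / 3 = 296.05 kPa.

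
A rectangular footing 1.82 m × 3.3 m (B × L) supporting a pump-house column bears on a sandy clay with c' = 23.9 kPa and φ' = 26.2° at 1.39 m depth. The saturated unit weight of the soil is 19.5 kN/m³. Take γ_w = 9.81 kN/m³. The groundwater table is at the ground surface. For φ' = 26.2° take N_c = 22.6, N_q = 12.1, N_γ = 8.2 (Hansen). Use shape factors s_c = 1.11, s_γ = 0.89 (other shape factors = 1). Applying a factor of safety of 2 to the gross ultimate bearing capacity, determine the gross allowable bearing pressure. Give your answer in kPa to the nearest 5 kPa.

q_all ≈ 415 kPa

With the water table at the surface the whole profile is submerged: γ' = 19.5 − 9.81 = 9.69 kN/m³, so q = γ'·D_f = 13.469 kPa; the same γ' applies in the ½γBN_γ term.
q_ult = c·N_c·s_c + q·N_q + 0.5·γ·B·N_γ·s_γ
     = 23.9 × 22.6 × 1.11 + 13.469 × 12.1 + 0.5 × 9.69 × 1.82 × 8.2 × 0.89
     = 599.56 + 162.98 + 64.353 = 826.88 kPa.
q_all = q_ult / FS = 826.88 / 2 = 413.44 kPa.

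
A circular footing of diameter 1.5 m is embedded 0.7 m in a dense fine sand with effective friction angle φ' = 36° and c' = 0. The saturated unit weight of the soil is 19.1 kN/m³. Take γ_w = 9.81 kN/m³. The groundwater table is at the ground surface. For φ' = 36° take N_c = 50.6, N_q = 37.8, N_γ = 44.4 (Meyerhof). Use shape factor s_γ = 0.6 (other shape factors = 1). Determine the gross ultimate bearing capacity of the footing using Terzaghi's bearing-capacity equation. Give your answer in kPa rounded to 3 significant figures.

Water table at ground surface, so effective unit weight γ' = 19.1 − 9.81 = 9.29 kN/m³ is used throughout; overburden q = 9.29 × 0.7 = 6.503 kPa; the same γ' applies in the ½γBN_γ term.
Surcharge term q·N_q = 6.503 × 37.8 = 245.81 kPa; self-weight term 0.5·γ·B·N_γ·s_γ = 0.5 × 9.29 × 1.5 × 44.4 × 0.6 = 185.61 kPa.
q_ult = 245.81 + 185.61 = 431.43 kPa.

q_ult ≈ 431 kPa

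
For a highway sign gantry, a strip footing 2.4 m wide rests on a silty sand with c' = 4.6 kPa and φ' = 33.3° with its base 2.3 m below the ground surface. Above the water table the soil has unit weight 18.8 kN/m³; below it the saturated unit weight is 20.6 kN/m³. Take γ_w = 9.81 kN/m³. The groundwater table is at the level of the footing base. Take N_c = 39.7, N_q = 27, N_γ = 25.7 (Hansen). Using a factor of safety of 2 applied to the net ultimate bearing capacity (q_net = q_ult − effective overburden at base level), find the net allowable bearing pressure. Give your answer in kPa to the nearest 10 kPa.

Overburden at base level: q = 18.8 × 2.3 = 43.24 kPa.
Below the base the soil is submerged, so the ½γBN_γ term uses γ' = 20.6 − 9.81 = 10.79 kN/m³.
Cohesion term c·N_c = 4.6 × 39.7 = 182.62 kPa; surcharge term q·N_q = 43.24 × 27 = 1167.5 kPa; self-weight term 0.5·γ·B·N_γ = 0.5 × 10.79 × 2.4 × 25.7 = 332.76 kPa.
q_ult = 182.62 + 1167.5 + 332.76 = 1682.9 kPa.
Net ultimate: q_net = 1682.9 − 43.24 = 1639.6 kPa.
q_all(net) = 1639.6 / 2 = 819.81 kPa.

q_all(net) ≈ 820 kPa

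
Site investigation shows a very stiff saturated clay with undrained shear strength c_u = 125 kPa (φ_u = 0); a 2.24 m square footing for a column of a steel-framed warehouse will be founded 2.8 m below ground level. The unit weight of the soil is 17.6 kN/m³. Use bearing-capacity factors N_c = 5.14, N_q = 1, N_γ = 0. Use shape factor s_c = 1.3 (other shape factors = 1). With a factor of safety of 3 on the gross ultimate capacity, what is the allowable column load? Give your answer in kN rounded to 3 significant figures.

Effective surcharge at the founding depth q = γ·D_f = 17.6 × 2.8 = 49.28 kPa.
q_ult = c·N_c·s_c + q·N_q
     = 125 × 5.14 × 1.3 + 49.28 × 1
     = 835.25 + 49.28 = 884.53 kPa.
Gross allowable pressure q_all = 884.53 / 3 = 294.84 kPa.
Footing area = 5.0176 m², so allowable column load = 294.84 × 5.0176 = 1479.4 kN.

P_all ≈ 1480 kN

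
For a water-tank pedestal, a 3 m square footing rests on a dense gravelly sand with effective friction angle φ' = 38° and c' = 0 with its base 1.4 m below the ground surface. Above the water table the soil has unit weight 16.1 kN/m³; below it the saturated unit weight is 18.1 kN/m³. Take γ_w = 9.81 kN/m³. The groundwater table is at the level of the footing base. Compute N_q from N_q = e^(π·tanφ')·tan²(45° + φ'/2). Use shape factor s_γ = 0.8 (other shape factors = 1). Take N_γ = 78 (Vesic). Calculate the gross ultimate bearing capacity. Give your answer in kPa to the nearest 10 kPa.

tan38° = 0.7813, so N_q = e^(π×0.7813)·tan²(64°) = 11.64 × 4.204 = 48.93.
q = γ·D_f = 16.1 × 1.4 = 22.54 kPa.
For the ½γBN_γ term take γ' = 18.1 − 9.81 = 8.29 kN/m³ (soil below base is submerged).
q·N_q = 22.54 × 48.933 = 1103 kPa
0.5·γ·B·N_γ·s_γ = 0.5 × 8.29 × 3 × 78 × 0.8 = 775.94 kPa
q_ult = 1103 + 775.94 = 1878.9 kPa.

q_ult ≈ 1880 kPa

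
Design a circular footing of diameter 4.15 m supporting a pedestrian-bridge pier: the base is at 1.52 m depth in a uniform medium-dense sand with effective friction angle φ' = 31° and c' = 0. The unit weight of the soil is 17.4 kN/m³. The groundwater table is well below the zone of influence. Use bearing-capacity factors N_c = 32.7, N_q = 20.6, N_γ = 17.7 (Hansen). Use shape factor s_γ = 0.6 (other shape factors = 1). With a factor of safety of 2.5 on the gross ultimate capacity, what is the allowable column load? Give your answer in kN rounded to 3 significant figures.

Overburden at base level: q = 17.4 × 1.52 = 26.448 kPa.
Surcharge term q·N_q = 26.448 × 20.6 = 544.83 kPa; self-weight term 0.5·γ·B·N_γ·s_γ = 0.5 × 17.4 × 4.15 × 17.7 × 0.6 = 383.44 kPa.
q_ult = 544.83 + 383.44 = 928.26 kPa.
Gross allowable pressure q_all = 928.26 / 2.5 = 371.31 kPa.
Footing area = 13.5265 m², so allowable column load = 371.31 × 13.5265 = 5022.5 kN.

P_all ≈ 5020 kN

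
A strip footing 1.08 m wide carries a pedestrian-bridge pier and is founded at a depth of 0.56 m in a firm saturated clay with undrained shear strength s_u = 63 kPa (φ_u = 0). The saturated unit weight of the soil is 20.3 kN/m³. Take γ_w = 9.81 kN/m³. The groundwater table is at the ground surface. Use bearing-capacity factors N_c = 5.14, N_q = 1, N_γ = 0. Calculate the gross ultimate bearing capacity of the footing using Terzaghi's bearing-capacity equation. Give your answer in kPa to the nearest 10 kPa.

q_ult ≈ 330 kPa

With the water table at the surface the whole profile is submerged: γ' = 20.3 − 9.81 = 10.49 kN/m³, so q = γ'·D_f = 5.8744 kPa.
q_ult = c·N_c + q·N_q
     = 63 × 5.14 + 5.8744 × 1
     = 323.82 + 5.8744 = 329.69 kPa.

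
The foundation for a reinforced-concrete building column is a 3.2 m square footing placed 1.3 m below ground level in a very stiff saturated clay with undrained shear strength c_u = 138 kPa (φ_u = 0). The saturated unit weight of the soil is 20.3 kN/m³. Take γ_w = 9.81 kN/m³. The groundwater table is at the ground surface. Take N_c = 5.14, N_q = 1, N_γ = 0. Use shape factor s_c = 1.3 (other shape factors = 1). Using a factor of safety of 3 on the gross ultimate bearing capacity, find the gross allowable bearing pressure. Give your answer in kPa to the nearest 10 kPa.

q_all ≈ 310 kPa

With the water table at the surface the whole profile is submerged: γ' = 20.3 − 9.81 = 10.49 kN/m³, so q = γ'·D_f = 13.637 kPa.
q_ult = c·N_c·s_c + q·N_q
     = 138 × 5.14 × 1.3 + 13.637 × 1
     = 922.12 + 13.637 = 935.75 kPa.
q_all = 935.75 / 3 = 311.92 kPa.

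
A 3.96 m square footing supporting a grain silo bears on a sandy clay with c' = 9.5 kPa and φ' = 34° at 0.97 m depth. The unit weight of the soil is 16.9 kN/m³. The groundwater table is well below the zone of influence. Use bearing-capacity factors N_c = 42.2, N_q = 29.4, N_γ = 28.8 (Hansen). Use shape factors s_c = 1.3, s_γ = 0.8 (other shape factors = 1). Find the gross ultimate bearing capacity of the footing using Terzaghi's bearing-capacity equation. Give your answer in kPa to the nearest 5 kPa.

q_ult ≈ 1775 kPa

Overburden at base level: q = 16.9 × 0.97 = 16.393 kPa.
Cohesion term c·N_c·s_c = 9.5 × 42.2 × 1.3 = 521.17 kPa; surcharge term q·N_q = 16.393 × 29.4 = 481.95 kPa; self-weight term 0.5·γ·B·N_γ·s_γ = 0.5 × 16.9 × 3.96 × 28.8 × 0.8 = 770.96 kPa.
q_ult = 521.17 + 481.95 + 770.96 = 1774.1 kPa.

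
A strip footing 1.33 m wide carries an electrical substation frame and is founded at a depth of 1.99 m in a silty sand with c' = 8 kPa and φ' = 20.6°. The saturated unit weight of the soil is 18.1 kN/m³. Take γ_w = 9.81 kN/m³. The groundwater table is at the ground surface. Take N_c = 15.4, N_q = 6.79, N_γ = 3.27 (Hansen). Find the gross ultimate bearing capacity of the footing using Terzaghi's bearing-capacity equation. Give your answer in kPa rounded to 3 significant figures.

q_ult ≈ 253 kPa

γ' = 18.1 − 9.81 = 8.29 kN/m³ (submerged throughout). q = 8.29 × 1.99 = 16.497 kPa; the same γ' applies in the ½γBN_γ term.
c·N_c = 8 × 15.4 = 123.2 kPa
q·N_q = 16.497 × 6.79 = 112.02 kPa
0.5·γ·B·N_γ = 0.5 × 8.29 × 1.33 × 3.27 = 18.027 kPa
q_ult = 123.2 + 112.02 + 18.027 = 253.24 kPa.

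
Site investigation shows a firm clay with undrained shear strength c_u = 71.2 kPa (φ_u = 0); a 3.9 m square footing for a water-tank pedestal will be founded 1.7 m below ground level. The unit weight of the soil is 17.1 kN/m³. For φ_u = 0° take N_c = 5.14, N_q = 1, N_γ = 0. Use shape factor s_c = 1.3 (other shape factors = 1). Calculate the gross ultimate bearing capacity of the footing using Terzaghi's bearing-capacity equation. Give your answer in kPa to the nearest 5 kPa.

q_ult ≈ 505 kPa

q = γ·D_f = 17.1 × 1.7 = 29.07 kPa.
c·N_c·s_c = 71.2 × 5.14 × 1.3 = 475.76 kPa
q·N_q = 29.07 × 1 = 29.07 kPa
q_ult = 475.76 + 29.07 = 504.83 kPa.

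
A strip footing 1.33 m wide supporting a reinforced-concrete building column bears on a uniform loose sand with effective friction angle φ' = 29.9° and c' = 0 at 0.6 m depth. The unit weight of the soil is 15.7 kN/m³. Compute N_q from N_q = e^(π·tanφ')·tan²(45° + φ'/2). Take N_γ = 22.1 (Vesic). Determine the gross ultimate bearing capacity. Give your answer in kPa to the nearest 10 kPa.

q_ult ≈ 400 kPa

tan29.9° = 0.575, so N_q = e^(π×0.575)·tan²(59.95°) = 6.089 × 2.988 = 18.19.
Effective surcharge at the founding depth q = γ·D_f = 15.7 × 0.6 = 9.42 kPa.
q_ult = q·N_q + 0.5·γ·B·N_γ
     = 9.42 × 18.194 + 0.5 × 15.7 × 1.33 × 22.1
     = 171.39 + 230.74 = 402.12 kPa.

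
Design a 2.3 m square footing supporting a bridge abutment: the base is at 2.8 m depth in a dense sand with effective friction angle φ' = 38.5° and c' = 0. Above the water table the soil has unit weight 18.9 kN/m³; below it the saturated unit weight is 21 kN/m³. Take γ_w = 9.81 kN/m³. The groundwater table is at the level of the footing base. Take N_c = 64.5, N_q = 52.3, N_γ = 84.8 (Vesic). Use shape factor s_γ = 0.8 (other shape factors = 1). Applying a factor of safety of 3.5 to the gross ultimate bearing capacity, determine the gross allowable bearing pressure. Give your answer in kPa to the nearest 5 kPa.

q_all ≈ 1040 kPa

Effective surcharge at the founding depth q = γ·D_f = 18.9 × 2.8 = 52.92 kPa.
The water table coincides with the base, so in the self-weight term γ → γ' = 11.19 kN/m³.
q_ult = q·N_q + 0.5·γ·B·N_γ·s_γ
     = 52.92 × 52.3 + 0.5 × 11.19 × 2.3 × 84.8 × 0.8
     = 2767.7 + 873 = 3640.7 kPa.
q_all = q_ult / FS = 3640.7 / 3.5 = 1040.2 kPa.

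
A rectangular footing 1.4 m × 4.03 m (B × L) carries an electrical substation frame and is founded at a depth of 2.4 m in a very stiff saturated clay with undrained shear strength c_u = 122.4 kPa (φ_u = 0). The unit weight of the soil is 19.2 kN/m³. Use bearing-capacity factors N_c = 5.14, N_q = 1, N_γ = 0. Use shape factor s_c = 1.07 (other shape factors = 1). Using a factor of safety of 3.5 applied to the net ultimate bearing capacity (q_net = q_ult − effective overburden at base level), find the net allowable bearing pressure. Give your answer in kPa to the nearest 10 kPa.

q_all(net) ≈ 190 kPa

Overburden at base level: q = 19.2 × 2.4 = 46.08 kPa.
Cohesion term c·N_c·s_c = 122.4 × 5.14 × 1.07 = 673.18 kPa; surcharge term q·N_q = 46.08 × 1 = 46.08 kPa.
q_ult = 673.18 + 46.08 = 719.26 kPa.
Net ultimate: q_net = 719.26 − 46.08 = 673.18 kPa.
q_all(net) = 673.18 / 3.5 = 192.34 kPa.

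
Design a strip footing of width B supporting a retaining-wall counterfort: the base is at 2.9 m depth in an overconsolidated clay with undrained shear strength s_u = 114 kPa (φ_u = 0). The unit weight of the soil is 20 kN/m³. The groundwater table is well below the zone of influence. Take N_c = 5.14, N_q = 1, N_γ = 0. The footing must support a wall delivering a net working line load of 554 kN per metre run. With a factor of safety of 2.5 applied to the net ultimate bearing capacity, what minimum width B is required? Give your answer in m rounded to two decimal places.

Overburden at base level: q = 20 × 2.9 = 58 kPa.
Cohesion term c·N_c = 114 × 5.14 = 585.96 kPa; surcharge term q·N_q = 58 × 1 = 58 kPa.
q_ult = 585.96 + 58 = 643.96 kPa.
For φ = 0 the ½γBN_γ term vanishes, so q_ult is independent of B. q_net = 643.96 − 58 = 585.96 kPa; q_all(net) = 585.96/2.5 = 234.38 kPa.
Required width B = w / q_all(net) = 554 / 234.38 = 2.364 m.

B = 2.36 m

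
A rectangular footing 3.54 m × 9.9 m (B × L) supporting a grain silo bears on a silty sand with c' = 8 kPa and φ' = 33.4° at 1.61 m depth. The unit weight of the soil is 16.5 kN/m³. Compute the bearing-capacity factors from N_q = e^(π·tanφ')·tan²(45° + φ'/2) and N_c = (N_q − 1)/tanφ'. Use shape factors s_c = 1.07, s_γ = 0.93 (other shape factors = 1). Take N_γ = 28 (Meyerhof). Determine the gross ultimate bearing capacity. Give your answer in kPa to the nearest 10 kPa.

q_ult ≈ 1830 kPa

tan33.4° = 0.6594, so N_q = e^(π×0.6594)·tan²(61.7°) = 7.937 × 3.449 = 27.38.
N_c = (27.38 − 1)/tan33.4° = 40.
q = γ·D_f = 16.5 × 1.61 = 26.565 kPa.
c·N_c·s_c = 8 × 40 × 1.07 = 342.4 kPa
q·N_q = 26.565 × 27.375 = 727.22 kPa
0.5·γ·B·N_γ·s_γ = 0.5 × 16.5 × 3.54 × 28 × 0.93 = 760.5 kPa
q_ult = 342.4 + 727.22 + 760.5 = 1830.1 kPa.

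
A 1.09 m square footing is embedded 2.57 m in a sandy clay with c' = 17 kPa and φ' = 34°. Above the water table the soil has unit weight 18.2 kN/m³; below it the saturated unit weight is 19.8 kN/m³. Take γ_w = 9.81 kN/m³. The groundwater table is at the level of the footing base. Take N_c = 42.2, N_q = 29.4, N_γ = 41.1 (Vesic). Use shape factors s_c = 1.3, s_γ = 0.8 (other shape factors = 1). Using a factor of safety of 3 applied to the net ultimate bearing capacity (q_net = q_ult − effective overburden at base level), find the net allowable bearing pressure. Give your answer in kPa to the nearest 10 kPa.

q_all(net) ≈ 810 kPa

Overburden at base level: q = 18.2 × 2.57 = 46.774 kPa.
Below the base the soil is submerged, so the ½γBN_γ term uses γ' = 19.8 − 9.81 = 9.99 kN/m³.
Cohesion term c·N_c·s_c = 17 × 42.2 × 1.3 = 932.62 kPa; surcharge term q·N_q = 46.774 × 29.4 = 1375.2 kPa; self-weight term 0.5·γ·B·N_γ·s_γ = 0.5 × 9.99 × 1.09 × 41.1 × 0.8 = 179.02 kPa.
q_ult = 932.62 + 1375.2 + 179.02 = 2486.8 kPa.
Net ultimate: q_net = 2486.8 − 46.774 = 2440 kPa.
q_all(net) = 2440 / 3 = 813.34 kPa.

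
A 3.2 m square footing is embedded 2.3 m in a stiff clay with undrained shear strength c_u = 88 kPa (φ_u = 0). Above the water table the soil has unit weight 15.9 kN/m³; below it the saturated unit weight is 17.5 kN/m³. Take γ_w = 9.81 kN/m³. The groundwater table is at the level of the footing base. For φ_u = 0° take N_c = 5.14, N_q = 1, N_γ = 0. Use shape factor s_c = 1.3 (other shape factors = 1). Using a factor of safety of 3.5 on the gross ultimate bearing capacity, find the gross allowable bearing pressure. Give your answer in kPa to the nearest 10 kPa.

q_all ≈ 180 kPa

Effective surcharge at the founding depth q = γ·D_f = 15.9 × 2.3 = 36.57 kPa.
q_ult = c·N_c·s_c + q·N_q
     = 88 × 5.14 × 1.3 + 36.57 × 1
     = 588.02 + 36.57 = 624.59 kPa.
q_all = 624.59 / 3.5 = 178.45 kPa.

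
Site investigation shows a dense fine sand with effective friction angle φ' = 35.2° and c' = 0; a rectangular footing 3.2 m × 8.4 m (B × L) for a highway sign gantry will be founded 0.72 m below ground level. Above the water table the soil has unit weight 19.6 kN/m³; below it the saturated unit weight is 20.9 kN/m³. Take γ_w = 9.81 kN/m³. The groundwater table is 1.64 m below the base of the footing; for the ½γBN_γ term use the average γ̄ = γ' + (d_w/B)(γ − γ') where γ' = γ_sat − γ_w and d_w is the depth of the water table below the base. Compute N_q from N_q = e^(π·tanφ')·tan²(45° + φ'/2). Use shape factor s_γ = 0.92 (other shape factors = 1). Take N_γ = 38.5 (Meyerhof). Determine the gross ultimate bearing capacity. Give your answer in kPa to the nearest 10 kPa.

q_ult ≈ 1360 kPa

tan35.2° = 0.7054, so N_q = e^(π×0.7054)·tan²(62.6°) = 9.172 × 3.722 = 34.14.
Effective surcharge at the founding depth q = γ·D_f = 19.6 × 0.72 = 14.112 kPa.
With d_w = 1.64 m < B, γ̄ = 11.09 + (1.64/3.2) × (19.6 − 11.09) = 15.451 kN/m³.
q_ult = q·N_q + 0.5·γ·B·N_γ·s_γ
     = 14.112 × 34.136 + 0.5 × 15.451 × 3.2 × 38.5 × 0.92
     = 481.73 + 875.66 = 1357.4 kPa.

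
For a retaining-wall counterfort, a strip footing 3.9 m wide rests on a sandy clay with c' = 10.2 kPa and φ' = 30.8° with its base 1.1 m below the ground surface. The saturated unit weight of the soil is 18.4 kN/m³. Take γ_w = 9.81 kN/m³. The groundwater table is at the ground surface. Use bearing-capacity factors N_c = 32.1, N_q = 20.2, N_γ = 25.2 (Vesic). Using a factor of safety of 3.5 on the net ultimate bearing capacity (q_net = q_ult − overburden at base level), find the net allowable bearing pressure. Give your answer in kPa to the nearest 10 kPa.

q_all(net) ≈ 270 kPa

Water table at ground surface, so effective unit weight γ' = 18.4 − 9.81 = 8.59 kN/m³ is used throughout; overburden q = 8.59 × 1.1 = 9.449 kPa; the same γ' applies in the ½γBN_γ term.
Cohesion term c·N_c = 10.2 × 32.1 = 327.42 kPa; surcharge term q·N_q = 9.449 × 20.2 = 190.87 kPa; self-weight term 0.5·γ·B·N_γ = 0.5 × 8.59 × 3.9 × 25.2 = 422.11 kPa.
q_ult = 327.42 + 190.87 + 422.11 = 940.4 kPa.
q_net = 940.4 − 9.449 = 930.95 kPa.
q_all(net) = 930.95 / 3.5 = 265.99 kPa.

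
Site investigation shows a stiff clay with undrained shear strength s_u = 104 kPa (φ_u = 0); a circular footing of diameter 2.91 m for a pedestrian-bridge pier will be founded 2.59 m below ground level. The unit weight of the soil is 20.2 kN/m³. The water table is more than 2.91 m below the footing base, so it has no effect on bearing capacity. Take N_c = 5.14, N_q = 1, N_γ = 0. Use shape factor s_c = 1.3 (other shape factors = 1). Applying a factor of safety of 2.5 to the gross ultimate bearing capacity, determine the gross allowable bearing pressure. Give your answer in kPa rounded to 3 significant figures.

q_all ≈ 299 kPa

Overburden at base level: q = 20.2 × 2.59 = 52.318 kPa.
Cohesion term c·N_c·s_c = 104 × 5.14 × 1.3 = 694.93 kPa; surcharge term q·N_q = 52.318 × 1 = 52.318 kPa.
q_ult = 694.93 + 52.318 = 747.25 kPa.
q_all = q_ult / FS = 747.25 / 2.5 = 298.9 kPa.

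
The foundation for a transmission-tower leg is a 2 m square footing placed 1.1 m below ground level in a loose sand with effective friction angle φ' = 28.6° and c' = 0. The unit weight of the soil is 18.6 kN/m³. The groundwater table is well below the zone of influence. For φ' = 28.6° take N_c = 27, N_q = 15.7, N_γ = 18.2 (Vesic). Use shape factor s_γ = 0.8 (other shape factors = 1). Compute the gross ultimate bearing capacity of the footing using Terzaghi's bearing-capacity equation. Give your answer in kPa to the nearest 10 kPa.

q_ult ≈ 590 kPa

Overburden at base level: q = 18.6 × 1.1 = 20.46 kPa.
Surcharge term q·N_q = 20.46 × 15.7 = 321.22 kPa; self-weight term 0.5·γ·B·N_γ·s_γ = 0.5 × 18.6 × 2 × 18.2 × 0.8 = 270.82 kPa.
q_ult = 321.22 + 270.82 = 592.04 kPa.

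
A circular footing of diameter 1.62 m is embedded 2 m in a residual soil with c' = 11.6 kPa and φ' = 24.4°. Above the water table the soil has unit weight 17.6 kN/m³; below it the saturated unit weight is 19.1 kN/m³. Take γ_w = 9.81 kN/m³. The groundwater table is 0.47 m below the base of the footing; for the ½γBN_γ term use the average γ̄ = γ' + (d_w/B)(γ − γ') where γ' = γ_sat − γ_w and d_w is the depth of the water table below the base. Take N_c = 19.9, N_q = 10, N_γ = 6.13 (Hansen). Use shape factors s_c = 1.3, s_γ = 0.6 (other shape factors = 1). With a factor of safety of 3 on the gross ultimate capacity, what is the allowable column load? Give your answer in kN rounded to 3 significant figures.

Effective surcharge at the founding depth q = γ·D_f = 17.6 × 2 = 35.2 kPa.
With d_w = 0.47 m < B, γ̄ = 9.29 + (0.47/1.62) × (17.6 − 9.29) = 11.701 kN/m³.
q_ult = c·N_c·s_c + q·N_q + 0.5·γ·B·N_γ·s_γ
     = 11.6 × 19.9 × 1.3 + 35.2 × 10 + 0.5 × 11.701 × 1.62 × 6.13 × 0.6
     = 300.09 + 352 + 34.859 = 686.95 kPa.
Gross allowable pressure q_all = 686.95 / 3 = 228.98 kPa.
Footing area = 2.0612 m², so allowable column load = 228.98 × 2.0612 = 471.98 kN.

P_all ≈ 472 kN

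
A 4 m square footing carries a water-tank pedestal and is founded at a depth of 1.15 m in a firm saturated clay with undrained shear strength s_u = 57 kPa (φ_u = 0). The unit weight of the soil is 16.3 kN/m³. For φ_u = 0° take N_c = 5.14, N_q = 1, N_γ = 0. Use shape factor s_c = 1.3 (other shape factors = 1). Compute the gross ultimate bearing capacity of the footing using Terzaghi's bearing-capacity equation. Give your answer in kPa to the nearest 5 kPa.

Overburden at base level: q = 16.3 × 1.15 = 18.745 kPa.
Cohesion term c·N_c·s_c = 57 × 5.14 × 1.3 = 380.87 kPa; surcharge term q·N_q = 18.745 × 1 = 18.745 kPa.
q_ult = 380.87 + 18.745 = 399.62 kPa.

q_ult ≈ 400 kPa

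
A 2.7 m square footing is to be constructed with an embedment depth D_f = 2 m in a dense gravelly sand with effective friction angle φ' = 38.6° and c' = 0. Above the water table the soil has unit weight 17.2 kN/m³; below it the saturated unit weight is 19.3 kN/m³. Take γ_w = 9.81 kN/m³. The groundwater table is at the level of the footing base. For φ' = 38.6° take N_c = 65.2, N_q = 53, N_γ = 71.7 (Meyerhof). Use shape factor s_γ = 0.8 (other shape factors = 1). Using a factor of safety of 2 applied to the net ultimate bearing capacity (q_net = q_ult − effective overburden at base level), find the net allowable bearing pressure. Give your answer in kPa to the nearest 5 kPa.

q_all(net) ≈ 1260 kPa

Effective surcharge at the founding depth q = γ·D_f = 17.2 × 2 = 34.4 kPa.
The water table coincides with the base, so in the self-weight term γ → γ' = 9.49 kN/m³.
q_ult = q·N_q + 0.5·γ·B·N_γ·s_γ
     = 34.4 × 53 + 0.5 × 9.49 × 2.7 × 71.7 × 0.8
     = 1823.2 + 734.87 = 2558.1 kPa.
Net ultimate: q_net = 2558.1 − 34.4 = 2523.7 kPa.
q_all(net) = 2523.7 / 2 = 1261.8 kPa.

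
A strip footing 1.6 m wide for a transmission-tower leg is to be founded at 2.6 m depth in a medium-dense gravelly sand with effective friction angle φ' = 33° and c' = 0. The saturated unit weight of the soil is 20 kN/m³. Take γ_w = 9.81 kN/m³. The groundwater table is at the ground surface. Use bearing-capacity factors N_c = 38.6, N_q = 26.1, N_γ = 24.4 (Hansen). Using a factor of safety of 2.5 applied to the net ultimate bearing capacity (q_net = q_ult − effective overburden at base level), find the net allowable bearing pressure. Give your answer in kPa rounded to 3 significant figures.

Water table at ground surface, so effective unit weight γ' = 20 − 9.81 = 10.19 kN/m³ is used throughout; overburden q = 10.19 × 2.6 = 26.494 kPa; the same γ' applies in the ½γBN_γ term.
Surcharge term q·N_q = 26.494 × 26.1 = 691.49 kPa; self-weight term 0.5·γ·B·N_γ = 0.5 × 10.19 × 1.6 × 24.4 = 198.91 kPa.
q_ult = 691.49 + 198.91 = 890.4 kPa.
Net ultimate: q_net = 890.4 − 26.494 = 863.91 kPa.
q_all(net) = 863.91 / 2.5 = 345.56 kPa.

q_all(net) ≈ 346 kPa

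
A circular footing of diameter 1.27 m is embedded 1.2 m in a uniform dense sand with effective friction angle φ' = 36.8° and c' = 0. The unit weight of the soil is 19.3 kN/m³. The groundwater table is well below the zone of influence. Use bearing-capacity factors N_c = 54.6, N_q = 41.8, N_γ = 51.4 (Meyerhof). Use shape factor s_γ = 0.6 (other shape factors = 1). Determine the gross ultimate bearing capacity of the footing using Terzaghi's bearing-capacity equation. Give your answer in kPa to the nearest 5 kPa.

Effective surcharge at the founding depth q = γ·D_f = 19.3 × 1.2 = 23.16 kPa.
q_ult = q·N_q + 0.5·γ·B·N_γ·s_γ
     = 23.16 × 41.8 + 0.5 × 19.3 × 1.27 × 51.4 × 0.6
     = 968.09 + 377.96 = 1346 kPa.

q_ult ≈ 1345 kPa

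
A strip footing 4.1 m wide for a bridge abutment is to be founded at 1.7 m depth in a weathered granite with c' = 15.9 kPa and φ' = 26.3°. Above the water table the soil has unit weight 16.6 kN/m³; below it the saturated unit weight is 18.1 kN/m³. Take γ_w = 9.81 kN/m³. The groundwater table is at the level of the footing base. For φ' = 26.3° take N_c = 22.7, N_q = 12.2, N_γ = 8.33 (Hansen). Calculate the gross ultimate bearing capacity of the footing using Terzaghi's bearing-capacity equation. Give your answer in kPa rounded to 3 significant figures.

q_ult ≈ 847 kPa

Effective surcharge at the founding depth q = γ·D_f = 16.6 × 1.7 = 28.22 kPa.
The water table coincides with the base, so in the self-weight term γ → γ' = 8.29 kN/m³.
q_ult = c·N_c + q·N_q + 0.5·γ·B·N_γ
     = 15.9 × 22.7 + 28.22 × 12.2 + 0.5 × 8.29 × 4.1 × 8.33
     = 360.93 + 344.28 + 141.56 = 846.78 kPa.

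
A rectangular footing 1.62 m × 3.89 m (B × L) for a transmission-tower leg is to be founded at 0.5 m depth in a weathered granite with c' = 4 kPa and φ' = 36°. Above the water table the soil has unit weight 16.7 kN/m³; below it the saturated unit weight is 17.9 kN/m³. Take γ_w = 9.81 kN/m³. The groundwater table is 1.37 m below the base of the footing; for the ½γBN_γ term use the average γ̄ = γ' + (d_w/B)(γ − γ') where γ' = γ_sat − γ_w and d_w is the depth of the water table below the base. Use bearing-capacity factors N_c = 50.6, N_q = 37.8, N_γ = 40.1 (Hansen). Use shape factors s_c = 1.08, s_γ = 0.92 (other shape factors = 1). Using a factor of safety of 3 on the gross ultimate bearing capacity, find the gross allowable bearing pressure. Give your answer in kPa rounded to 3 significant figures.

q_all ≈ 331 kPa

Overburden at base level: q = 16.7 × 0.5 = 8.35 kPa.
The water table is 1.37 m below the base (< B = 1.62 m), so the ½γBN_γ term uses γ̄ = γ' + (d_w/B)(γ − γ') = 8.09 + (1.37/1.62)(16.7 − 8.09) = 15.371 kN/m³.
Cohesion term c·N_c·s_c = 4 × 50.6 × 1.08 = 218.59 kPa; surcharge term q·N_q = 8.35 × 37.8 = 315.63 kPa; self-weight term 0.5·γ·B·N_γ·s_γ = 0.5 × 15.371 × 1.62 × 40.1 × 0.92 = 459.33 kPa.
q_ult = 218.59 + 315.63 + 459.33 = 993.56 kPa.
q_all = 993.56 / 3 = 331.19 kPa.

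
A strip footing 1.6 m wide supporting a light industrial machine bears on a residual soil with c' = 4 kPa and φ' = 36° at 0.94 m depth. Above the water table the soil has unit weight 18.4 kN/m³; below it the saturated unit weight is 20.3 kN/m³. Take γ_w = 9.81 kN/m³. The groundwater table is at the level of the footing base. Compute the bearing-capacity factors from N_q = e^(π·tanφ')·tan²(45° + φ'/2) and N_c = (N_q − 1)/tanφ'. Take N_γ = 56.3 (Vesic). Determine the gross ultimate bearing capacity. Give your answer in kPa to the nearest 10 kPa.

tan36° = 0.7265, so N_q = e^(π×0.7265)·tan²(63°) = 9.801 × 3.852 = 37.75.
N_c = (37.75 − 1)/tan36° = 50.59.
Effective surcharge at the founding depth q = γ·D_f = 18.4 × 0.94 = 17.296 kPa.
The water table coincides with the base, so in the self-weight term γ → γ' = 10.49 kN/m³.
q_ult = c·N_c + q·N_q + 0.5·γ·B·N_γ
     = 4 × 50.585 + 17.296 × 37.752 + 0.5 × 10.49 × 1.6 × 56.3
     = 202.34 + 652.97 + 472.47 = 1327.8 kPa.

q_ult ≈ 1330 kPa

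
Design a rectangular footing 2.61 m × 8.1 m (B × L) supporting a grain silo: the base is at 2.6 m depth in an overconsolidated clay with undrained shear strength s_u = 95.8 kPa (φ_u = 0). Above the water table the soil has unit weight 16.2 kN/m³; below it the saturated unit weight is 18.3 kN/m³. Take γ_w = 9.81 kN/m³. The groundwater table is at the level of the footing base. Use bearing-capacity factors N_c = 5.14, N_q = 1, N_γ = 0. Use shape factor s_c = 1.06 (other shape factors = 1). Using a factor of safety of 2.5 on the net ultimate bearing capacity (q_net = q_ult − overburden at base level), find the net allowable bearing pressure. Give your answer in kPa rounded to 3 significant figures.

q_all(net) ≈ 209 kPa

Overburden at base level: q = 16.2 × 2.6 = 42.12 kPa.
Cohesion term c·N_c·s_c = 95.8 × 5.14 × 1.06 = 521.96 kPa; surcharge term q·N_q = 42.12 × 1 = 42.12 kPa.
q_ult = 521.96 + 42.12 = 564.08 kPa.
q_net = 564.08 − 42.12 = 521.96 kPa.
q_all(net) = 521.96 / 2.5 = 208.78 kPa.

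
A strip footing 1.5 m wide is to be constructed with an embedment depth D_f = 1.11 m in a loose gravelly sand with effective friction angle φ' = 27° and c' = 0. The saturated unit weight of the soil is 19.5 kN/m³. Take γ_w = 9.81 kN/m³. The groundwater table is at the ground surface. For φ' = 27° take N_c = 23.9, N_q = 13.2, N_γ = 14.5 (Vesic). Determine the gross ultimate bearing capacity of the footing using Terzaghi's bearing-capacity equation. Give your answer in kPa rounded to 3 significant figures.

γ' = 19.5 − 9.81 = 9.69 kN/m³ (submerged throughout). q = 9.69 × 1.11 = 10.756 kPa; the same γ' applies in the ½γBN_γ term.
q·N_q = 10.756 × 13.2 = 141.98 kPa
0.5·γ·B·N_γ = 0.5 × 9.69 × 1.5 × 14.5 = 105.38 kPa
q_ult = 141.98 + 105.38 = 247.36 kPa.

q_ult ≈ 247 kPa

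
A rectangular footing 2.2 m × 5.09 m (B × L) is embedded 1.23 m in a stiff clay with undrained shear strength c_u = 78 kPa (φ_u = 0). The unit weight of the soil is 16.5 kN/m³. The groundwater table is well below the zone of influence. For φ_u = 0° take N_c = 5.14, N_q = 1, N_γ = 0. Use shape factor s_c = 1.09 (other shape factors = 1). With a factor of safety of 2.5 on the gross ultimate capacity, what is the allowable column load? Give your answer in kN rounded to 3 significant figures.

Effective surcharge at the founding depth q = γ·D_f = 16.5 × 1.23 = 20.295 kPa.
q_ult = c·N_c·s_c + q·N_q
     = 78 × 5.14 × 1.09 + 20.295 × 1
     = 437 + 20.295 = 457.3 kPa.
Gross allowable pressure q_all = 457.3 / 2.5 = 182.92 kPa.
Footing area = 11.198 m², so allowable column load = 182.92 × 11.198 = 2048.3 kN.

P_all ≈ 2050 kN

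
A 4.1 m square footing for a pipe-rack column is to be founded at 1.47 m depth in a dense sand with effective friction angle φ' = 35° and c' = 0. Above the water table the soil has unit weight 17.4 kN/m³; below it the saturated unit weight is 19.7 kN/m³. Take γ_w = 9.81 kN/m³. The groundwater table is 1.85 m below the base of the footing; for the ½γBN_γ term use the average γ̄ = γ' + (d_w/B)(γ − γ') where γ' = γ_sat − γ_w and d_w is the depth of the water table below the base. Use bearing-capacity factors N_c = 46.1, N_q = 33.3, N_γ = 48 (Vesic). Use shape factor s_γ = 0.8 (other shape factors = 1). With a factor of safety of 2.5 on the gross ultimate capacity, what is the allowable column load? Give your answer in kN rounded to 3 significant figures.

q = γ·D_f = 17.4 × 1.47 = 25.578 kPa.
γ' = 9.89 kN/m³; averaging over the depth B below the base, γ̄ = γ' + (d_w/B)(γ − γ') = 13.279 kN/m³.
q·N_q = 25.578 × 33.3 = 851.75 kPa
0.5·γ·B·N_γ·s_γ = 0.5 × 13.279 × 4.1 × 48 × 0.8 = 1045.3 kPa
q_ult = 851.75 + 1045.3 = 1897 kPa.
Gross allowable pressure q_all = 1897 / 2.5 = 758.82 kPa.
Footing area = 16.81 m², so allowable column load = 758.82 × 16.81 = 12756 kN.

P_all ≈ 12800 kN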